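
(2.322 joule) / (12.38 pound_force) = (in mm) 42.17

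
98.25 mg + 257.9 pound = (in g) 1.17e+05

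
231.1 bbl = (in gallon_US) 9706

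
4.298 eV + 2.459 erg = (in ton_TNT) 5.877e-17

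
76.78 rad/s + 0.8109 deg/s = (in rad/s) 76.79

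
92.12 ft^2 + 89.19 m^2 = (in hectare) 0.009775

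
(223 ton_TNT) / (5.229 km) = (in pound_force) 4.011e+07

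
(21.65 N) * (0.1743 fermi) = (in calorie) 9.019e-16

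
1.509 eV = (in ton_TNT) 5.778e-29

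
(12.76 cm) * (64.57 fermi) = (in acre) 2.036e-18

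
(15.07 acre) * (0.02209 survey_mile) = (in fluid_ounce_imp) 7.631e+10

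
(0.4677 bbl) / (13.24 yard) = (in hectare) 6.142e-07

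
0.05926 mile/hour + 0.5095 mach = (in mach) 0.5096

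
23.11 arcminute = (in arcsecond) 1387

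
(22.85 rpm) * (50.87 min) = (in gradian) 4.65e+05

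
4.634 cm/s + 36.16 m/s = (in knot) 70.38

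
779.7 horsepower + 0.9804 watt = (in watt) 5.814e+05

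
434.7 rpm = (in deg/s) 2608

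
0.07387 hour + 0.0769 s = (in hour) 0.07389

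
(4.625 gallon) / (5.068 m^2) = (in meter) 0.003455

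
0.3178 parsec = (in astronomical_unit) 6.555e+04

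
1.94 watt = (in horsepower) 0.002602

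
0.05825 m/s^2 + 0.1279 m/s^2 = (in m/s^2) 0.1862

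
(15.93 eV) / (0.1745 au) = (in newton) 9.777e-29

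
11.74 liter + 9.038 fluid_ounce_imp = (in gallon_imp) 2.639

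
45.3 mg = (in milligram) 45.3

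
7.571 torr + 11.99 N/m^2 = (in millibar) 10.21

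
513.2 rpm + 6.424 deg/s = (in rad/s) 53.85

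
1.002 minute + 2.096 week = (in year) 0.0402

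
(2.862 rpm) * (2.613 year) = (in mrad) 2.47e+10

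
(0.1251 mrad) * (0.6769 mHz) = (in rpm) 8.086e-07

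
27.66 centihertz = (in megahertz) 2.766e-07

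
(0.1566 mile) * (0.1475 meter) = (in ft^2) 400.1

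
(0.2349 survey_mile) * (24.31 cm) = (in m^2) 91.9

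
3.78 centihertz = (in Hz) 0.0378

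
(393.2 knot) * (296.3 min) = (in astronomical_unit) 2.404e-05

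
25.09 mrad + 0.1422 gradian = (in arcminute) 93.93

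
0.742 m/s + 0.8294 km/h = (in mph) 2.175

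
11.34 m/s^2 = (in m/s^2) 11.34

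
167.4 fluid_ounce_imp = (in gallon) 1.256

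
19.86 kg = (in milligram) 1.986e+07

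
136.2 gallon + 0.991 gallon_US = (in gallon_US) 137.2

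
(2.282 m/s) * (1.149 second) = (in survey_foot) 8.602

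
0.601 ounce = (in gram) 17.04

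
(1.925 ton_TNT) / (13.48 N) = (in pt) 1.694e+12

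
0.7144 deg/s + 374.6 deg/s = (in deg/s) 375.3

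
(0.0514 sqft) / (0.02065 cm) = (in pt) 6.555e+04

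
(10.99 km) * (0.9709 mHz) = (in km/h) 38.41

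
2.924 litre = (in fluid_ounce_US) 98.87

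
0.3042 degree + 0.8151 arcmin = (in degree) 0.3178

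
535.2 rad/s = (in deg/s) 3.066e+04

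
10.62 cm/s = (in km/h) 0.3823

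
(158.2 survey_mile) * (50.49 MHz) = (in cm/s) 1.285e+15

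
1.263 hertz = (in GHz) 1.263e-09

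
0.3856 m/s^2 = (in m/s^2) 0.3856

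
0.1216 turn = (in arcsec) 1.576e+05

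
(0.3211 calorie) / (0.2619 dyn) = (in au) 3.429e-06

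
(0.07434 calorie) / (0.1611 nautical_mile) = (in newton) 0.001043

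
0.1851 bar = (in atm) 0.1827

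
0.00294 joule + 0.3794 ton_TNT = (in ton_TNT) 0.3794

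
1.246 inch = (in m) 0.03165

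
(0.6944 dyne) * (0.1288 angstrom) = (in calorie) 2.138e-17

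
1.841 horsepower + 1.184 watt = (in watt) 1374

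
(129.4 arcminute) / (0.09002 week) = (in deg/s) 3.961e-05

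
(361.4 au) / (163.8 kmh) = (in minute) 1.98e+10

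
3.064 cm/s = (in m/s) 0.03064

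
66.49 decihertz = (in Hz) 6.649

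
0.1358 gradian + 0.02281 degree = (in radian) 0.002531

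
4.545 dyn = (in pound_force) 1.022e-05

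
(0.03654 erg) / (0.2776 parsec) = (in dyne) 4.266e-20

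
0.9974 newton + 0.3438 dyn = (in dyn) 9.974e+04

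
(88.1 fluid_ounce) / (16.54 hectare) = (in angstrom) 157.5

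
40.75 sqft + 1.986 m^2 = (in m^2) 5.772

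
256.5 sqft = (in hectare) 0.002383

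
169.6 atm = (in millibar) 1.718e+05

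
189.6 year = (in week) 9886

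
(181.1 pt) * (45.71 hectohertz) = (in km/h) 1051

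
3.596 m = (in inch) 141.6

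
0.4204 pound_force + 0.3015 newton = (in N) 2.172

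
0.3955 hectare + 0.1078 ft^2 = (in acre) 0.9773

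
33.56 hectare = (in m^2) 3.356e+05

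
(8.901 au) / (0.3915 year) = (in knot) 2.096e+05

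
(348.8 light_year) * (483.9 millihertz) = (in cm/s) 1.597e+20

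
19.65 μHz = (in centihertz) 0.001965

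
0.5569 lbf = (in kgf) 0.2526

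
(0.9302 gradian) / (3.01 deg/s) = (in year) 8.82e-09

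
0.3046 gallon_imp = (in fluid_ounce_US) 46.82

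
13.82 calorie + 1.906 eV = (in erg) 5.782e+08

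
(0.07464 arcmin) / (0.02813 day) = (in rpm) 8.531e-08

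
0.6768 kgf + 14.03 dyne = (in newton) 6.637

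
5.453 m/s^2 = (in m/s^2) 5.453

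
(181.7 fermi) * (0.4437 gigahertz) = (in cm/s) 0.008062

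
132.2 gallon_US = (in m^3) 0.5004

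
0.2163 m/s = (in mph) 0.4838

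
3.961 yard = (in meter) 3.622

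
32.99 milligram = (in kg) 3.299e-05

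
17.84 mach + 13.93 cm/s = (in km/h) 2.187e+04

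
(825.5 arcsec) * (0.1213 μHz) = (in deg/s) 2.781e-08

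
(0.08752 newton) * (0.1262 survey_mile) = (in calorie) 4.248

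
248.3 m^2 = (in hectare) 0.02483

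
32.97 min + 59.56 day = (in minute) 8.58e+04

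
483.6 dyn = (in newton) 0.004836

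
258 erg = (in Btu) 2.445e-08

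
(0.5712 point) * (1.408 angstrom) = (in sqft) 3.054e-13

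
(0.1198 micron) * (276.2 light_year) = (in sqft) 3.37e+12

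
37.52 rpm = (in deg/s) 225.1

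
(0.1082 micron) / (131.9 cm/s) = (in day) 9.494e-13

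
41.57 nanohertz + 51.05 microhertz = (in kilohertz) 5.109e-08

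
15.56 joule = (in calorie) 3.719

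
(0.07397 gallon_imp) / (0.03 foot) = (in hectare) 3.678e-06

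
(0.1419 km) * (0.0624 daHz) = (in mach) 0.26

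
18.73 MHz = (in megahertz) 18.73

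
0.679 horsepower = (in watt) 506.3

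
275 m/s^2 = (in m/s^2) 275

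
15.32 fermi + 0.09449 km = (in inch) 3720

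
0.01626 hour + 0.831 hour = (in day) 0.0353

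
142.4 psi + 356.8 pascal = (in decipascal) 9.822e+06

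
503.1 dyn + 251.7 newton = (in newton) 251.7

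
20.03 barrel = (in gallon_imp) 700.5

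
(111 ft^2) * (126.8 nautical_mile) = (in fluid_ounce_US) 8.189e+10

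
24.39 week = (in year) 0.4678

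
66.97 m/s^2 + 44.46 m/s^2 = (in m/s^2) 111.4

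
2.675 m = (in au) 1.788e-11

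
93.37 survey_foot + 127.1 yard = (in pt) 4.101e+05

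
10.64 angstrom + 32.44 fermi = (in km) 1.064e-12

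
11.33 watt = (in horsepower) 0.01519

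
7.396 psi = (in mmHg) 382.5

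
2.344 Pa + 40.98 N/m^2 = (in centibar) 0.04332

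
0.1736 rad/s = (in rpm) 1.658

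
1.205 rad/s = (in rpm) 11.51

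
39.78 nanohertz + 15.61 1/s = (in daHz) 1.561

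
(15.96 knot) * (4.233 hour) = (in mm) 1.251e+08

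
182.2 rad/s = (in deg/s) 1.044e+04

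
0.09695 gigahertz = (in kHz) 9.695e+04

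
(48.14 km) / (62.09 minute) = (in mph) 28.91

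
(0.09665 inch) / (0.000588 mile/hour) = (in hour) 0.002594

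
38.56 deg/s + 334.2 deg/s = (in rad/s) 6.506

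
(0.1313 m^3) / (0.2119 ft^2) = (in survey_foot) 21.88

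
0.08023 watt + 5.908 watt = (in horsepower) 0.00803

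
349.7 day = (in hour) 8393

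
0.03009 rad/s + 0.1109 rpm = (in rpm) 0.3982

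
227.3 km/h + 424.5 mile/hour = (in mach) 0.7428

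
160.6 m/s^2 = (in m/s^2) 160.6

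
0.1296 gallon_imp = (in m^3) 0.0005892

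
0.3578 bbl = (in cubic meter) 0.05689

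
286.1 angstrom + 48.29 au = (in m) 7.224e+12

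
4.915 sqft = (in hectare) 4.566e-05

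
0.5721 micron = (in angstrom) 5721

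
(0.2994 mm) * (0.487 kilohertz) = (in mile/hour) 0.3262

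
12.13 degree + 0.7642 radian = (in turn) 0.1553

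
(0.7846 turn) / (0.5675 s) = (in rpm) 82.95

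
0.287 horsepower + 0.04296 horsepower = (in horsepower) 0.33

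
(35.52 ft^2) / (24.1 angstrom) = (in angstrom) 1.369e+19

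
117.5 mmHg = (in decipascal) 1.567e+05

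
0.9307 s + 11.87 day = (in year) 0.03252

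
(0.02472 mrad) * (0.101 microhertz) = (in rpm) 2.384e-11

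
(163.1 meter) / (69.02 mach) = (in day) 8.032e-08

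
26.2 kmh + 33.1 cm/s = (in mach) 0.02235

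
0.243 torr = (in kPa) 0.0324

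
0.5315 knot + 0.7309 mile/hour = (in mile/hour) 1.343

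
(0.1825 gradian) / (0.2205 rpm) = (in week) 2.053e-07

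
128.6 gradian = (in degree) 115.7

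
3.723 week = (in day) 26.06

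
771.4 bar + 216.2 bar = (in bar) 987.6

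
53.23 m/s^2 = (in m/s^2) 53.23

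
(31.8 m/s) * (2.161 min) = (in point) 1.169e+07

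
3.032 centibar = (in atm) 0.02992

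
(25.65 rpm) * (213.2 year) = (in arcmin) 6.208e+13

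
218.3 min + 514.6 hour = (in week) 3.085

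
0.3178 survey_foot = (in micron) 9.687e+04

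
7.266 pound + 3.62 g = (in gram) 3299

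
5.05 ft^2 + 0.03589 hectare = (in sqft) 3868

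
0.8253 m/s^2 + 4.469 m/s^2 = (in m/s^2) 5.294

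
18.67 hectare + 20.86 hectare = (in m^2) 3.953e+05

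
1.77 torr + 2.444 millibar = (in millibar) 4.804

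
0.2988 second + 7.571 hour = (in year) 0.0008643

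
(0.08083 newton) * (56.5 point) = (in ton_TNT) 3.851e-13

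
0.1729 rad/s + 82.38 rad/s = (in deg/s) 4730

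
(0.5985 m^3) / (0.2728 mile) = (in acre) 3.369e-07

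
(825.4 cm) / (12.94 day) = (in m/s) 7.383e-06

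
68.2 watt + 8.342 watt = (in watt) 76.54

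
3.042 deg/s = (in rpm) 0.507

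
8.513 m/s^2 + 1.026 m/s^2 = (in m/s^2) 9.539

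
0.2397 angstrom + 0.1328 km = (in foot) 435.7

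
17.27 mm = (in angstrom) 1.727e+08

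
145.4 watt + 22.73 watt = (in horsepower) 0.2255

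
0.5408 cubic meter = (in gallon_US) 142.9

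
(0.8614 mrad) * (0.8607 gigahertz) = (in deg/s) 4.248e+07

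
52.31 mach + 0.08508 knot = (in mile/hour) 3.984e+04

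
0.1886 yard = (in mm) 172.5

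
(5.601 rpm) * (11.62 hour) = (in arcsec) 5.061e+09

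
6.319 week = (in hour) 1062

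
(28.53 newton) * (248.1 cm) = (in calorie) 16.92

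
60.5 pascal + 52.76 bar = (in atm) 52.07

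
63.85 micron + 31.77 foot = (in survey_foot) 31.77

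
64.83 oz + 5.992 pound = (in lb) 10.04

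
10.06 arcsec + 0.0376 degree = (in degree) 0.04039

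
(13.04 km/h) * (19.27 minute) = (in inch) 1.649e+05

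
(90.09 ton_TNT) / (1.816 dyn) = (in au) 1.387e+05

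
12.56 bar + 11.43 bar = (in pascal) 2.399e+06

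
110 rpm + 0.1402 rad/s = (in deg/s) 668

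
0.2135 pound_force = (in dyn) 9.497e+04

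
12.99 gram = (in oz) 0.4582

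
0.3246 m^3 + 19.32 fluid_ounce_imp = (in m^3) 0.3251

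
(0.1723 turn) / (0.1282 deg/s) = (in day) 0.0056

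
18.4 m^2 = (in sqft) 198.1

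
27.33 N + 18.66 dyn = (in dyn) 2.733e+06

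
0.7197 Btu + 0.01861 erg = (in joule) 759.3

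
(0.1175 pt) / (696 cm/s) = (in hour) 1.654e-09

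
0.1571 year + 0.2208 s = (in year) 0.1571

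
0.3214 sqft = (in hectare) 2.986e-06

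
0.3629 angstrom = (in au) 2.426e-22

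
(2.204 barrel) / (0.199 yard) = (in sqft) 20.73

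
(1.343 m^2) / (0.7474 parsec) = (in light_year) 6.155e-33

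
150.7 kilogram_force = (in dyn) 1.478e+08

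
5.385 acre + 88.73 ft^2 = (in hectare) 2.18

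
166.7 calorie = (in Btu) 0.6611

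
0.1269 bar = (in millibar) 126.9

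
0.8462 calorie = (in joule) 3.541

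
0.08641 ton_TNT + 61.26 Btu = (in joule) 3.616e+08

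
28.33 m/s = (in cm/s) 2833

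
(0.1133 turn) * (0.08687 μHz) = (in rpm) 5.905e-07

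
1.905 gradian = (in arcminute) 102.9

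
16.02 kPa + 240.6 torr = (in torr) 360.8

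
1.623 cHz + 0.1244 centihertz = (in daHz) 0.001747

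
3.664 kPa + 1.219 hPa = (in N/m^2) 3786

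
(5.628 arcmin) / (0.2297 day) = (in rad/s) 8.249e-08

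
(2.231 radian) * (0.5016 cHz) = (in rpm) 0.1069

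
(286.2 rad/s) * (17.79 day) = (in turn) 7.001e+07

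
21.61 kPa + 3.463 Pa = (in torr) 162.1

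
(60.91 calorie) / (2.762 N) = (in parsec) 2.99e-15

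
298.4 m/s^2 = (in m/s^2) 298.4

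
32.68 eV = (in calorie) 1.251e-18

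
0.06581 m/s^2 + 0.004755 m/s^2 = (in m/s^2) 0.07056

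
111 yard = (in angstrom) 1.015e+12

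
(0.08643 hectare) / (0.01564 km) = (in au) 3.694e-10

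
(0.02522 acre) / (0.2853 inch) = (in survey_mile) 8.751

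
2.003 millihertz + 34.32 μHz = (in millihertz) 2.037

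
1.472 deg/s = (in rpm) 0.2453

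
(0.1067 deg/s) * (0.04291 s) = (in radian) 7.991e-05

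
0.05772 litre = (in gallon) 0.01525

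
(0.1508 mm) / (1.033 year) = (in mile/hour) 1.035e-11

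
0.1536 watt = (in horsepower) 0.000206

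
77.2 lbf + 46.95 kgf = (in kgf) 81.97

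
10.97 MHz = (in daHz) 1.097e+06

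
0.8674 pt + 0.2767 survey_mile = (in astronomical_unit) 2.977e-09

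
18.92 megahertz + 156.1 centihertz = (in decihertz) 1.892e+08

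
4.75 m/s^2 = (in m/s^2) 4.75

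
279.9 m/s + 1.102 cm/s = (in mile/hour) 626.1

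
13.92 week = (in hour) 2339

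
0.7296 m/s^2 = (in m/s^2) 0.7296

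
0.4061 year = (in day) 148.2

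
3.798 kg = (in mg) 3.798e+06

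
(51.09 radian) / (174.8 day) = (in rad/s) 3.383e-06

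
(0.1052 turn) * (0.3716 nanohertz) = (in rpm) 2.346e-09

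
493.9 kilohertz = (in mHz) 4.939e+08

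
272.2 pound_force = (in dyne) 1.211e+08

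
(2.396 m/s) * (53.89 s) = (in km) 0.1291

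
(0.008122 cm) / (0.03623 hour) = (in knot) 1.21e-06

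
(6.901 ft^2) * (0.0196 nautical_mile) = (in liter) 2.327e+04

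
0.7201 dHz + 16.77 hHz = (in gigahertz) 1.677e-06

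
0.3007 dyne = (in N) 3.007e-06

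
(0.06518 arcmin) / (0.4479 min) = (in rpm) 6.737e-06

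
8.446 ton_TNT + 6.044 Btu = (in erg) 3.534e+17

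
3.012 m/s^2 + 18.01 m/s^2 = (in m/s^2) 21.02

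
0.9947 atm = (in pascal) 1.008e+05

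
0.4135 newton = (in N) 0.4135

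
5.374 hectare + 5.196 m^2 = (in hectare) 5.375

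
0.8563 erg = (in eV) 5.345e+11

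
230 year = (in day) 8.395e+04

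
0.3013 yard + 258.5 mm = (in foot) 1.752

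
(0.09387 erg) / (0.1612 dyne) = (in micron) 5823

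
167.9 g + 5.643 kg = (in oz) 205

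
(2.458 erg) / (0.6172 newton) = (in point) 0.001129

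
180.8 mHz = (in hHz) 0.001808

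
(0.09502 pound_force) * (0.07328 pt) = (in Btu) 1.036e-08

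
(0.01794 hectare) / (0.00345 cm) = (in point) 1.474e+10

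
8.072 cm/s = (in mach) 0.0002371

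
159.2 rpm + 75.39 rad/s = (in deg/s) 5275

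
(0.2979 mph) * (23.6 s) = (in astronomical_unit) 2.101e-11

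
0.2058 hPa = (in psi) 0.002985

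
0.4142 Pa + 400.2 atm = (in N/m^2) 4.055e+07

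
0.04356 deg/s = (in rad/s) 0.0007603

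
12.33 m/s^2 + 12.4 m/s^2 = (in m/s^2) 24.73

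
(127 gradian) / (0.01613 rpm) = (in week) 0.001953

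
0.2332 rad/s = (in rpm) 2.227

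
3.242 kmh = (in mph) 2.014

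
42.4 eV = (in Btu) 6.439e-21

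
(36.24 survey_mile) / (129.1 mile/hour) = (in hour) 0.2807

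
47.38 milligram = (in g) 0.04738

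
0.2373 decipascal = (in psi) 3.442e-06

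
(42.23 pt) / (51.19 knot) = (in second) 0.0005657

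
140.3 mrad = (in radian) 0.1403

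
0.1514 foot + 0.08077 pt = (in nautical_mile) 2.493e-05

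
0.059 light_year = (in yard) 6.104e+14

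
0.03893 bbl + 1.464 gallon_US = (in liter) 11.73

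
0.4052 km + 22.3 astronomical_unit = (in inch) 1.313e+14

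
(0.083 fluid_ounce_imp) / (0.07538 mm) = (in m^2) 0.03129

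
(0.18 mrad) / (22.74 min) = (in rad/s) 1.319e-07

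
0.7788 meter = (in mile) 0.0004839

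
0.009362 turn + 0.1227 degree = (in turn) 0.009703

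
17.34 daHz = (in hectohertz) 1.734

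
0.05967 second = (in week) 9.866e-08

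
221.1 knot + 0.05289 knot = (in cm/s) 1.138e+04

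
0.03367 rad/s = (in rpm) 0.3215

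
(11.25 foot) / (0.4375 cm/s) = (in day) 0.009071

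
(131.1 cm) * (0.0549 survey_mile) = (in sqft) 1247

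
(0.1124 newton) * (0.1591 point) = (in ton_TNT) 1.508e-15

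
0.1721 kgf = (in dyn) 1.688e+05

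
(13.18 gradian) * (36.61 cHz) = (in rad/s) 0.07579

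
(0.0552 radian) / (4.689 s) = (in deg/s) 0.6745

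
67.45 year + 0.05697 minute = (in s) 2.127e+09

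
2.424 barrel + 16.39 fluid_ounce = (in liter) 385.9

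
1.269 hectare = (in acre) 3.136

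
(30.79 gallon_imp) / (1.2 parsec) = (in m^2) 3.78e-18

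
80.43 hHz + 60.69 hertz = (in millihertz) 8.104e+06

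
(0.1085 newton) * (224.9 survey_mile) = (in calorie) 9386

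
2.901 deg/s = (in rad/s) 0.05063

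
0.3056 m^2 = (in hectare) 3.056e-05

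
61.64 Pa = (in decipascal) 616.4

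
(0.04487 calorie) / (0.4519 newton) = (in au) 2.777e-12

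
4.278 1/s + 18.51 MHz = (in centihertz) 1.851e+09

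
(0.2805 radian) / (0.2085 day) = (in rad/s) 1.557e-05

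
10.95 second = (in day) 0.0001267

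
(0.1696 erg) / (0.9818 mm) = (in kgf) 1.761e-06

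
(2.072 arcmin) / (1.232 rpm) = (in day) 5.407e-08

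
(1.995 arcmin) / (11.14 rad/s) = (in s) 5.209e-05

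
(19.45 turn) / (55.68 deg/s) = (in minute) 2.096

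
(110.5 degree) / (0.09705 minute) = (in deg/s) 18.98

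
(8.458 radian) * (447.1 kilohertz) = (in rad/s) 3.782e+06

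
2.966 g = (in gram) 2.966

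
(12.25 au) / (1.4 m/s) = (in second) 1.309e+12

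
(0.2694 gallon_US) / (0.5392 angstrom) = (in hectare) 1891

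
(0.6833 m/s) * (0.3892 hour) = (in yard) 1047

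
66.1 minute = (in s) 3966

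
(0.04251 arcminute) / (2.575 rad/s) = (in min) 8.004e-08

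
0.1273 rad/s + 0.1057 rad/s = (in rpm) 2.225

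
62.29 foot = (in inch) 747.5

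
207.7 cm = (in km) 0.002077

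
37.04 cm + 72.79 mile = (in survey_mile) 72.79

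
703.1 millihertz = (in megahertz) 7.031e-07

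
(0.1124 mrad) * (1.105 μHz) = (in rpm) 1.186e-09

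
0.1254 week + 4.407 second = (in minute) 1264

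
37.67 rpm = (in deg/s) 226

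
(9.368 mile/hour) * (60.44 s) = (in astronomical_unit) 1.692e-09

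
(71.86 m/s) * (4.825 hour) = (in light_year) 1.319e-10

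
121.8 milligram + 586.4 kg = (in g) 5.864e+05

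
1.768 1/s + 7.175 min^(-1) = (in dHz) 18.88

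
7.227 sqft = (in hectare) 6.714e-05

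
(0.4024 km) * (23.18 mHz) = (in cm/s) 932.8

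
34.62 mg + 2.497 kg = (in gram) 2497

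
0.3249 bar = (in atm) 0.3207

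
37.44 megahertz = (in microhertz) 3.744e+13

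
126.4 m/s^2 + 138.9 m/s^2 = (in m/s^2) 265.3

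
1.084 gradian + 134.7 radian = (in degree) 7719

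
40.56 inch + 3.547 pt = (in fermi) 1.031e+15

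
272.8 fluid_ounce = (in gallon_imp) 1.775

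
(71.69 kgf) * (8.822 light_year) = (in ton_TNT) 1.402e+10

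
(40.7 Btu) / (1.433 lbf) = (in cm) 6.737e+05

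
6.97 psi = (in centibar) 48.06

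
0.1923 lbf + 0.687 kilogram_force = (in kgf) 0.7742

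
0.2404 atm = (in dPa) 2.436e+05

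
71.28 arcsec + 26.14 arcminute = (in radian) 0.007949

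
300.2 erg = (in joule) 3.002e-05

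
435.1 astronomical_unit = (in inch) 2.563e+15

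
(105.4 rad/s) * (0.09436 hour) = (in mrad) 3.58e+07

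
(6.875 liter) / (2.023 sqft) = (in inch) 1.44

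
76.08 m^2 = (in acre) 0.0188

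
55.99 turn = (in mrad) 3.518e+05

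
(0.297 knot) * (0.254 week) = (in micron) 2.347e+10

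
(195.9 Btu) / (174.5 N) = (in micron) 1.184e+09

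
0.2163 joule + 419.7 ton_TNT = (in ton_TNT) 419.7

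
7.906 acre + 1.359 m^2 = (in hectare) 3.2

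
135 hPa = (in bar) 0.135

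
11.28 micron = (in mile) 7.009e-09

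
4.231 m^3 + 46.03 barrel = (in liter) 1.155e+04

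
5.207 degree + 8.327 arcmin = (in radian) 0.0933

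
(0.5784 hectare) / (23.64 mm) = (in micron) 2.447e+11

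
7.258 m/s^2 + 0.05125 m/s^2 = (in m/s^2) 7.309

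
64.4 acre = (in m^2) 2.606e+05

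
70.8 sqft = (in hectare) 0.0006578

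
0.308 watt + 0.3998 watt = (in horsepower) 0.0009492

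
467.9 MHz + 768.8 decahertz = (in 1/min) 2.807e+10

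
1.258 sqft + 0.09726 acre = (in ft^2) 4238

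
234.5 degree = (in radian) 4.093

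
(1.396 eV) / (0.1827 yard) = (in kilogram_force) 1.365e-19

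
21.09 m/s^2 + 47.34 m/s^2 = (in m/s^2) 68.43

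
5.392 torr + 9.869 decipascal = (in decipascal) 7199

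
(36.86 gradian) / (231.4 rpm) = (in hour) 6.637e-06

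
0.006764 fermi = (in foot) 2.219e-17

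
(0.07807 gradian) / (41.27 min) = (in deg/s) 2.838e-05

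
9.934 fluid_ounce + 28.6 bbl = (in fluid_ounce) 1.538e+05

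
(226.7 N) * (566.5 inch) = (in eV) 2.036e+22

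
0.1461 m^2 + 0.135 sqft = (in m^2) 0.1586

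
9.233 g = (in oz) 0.3257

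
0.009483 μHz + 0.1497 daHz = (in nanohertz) 1.497e+09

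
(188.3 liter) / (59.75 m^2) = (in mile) 1.958e-06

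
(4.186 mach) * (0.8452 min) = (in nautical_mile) 39.03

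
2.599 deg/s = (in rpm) 0.4332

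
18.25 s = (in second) 18.25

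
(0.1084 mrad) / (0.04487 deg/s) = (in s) 0.1384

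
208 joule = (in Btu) 0.1971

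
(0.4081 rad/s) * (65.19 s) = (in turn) 4.234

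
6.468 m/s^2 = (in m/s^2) 6.468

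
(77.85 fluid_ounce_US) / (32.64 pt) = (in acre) 4.941e-05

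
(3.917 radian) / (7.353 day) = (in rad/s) 6.166e-06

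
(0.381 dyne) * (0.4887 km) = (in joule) 0.001862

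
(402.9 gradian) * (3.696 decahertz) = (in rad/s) 233.9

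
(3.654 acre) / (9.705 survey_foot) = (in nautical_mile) 2.699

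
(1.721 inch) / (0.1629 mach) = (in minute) 1.313e-05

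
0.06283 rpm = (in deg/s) 0.377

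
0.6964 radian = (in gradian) 44.33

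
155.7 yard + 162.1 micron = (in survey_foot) 467.1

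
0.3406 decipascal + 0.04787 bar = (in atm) 0.04724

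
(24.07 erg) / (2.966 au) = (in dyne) 5.425e-13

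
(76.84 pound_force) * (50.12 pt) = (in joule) 6.043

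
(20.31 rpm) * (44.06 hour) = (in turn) 5.369e+04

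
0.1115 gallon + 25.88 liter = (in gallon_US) 6.948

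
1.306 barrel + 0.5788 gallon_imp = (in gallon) 55.55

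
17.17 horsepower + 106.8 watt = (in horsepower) 17.31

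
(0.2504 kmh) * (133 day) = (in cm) 7.993e+07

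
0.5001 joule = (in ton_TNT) 1.195e-10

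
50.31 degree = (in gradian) 55.9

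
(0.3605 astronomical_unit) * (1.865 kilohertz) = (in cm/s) 1.006e+16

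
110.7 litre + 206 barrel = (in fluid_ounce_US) 1.111e+06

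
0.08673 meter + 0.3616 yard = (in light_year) 4.412e-17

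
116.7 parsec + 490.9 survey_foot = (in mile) 2.238e+15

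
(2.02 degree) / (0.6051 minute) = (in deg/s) 0.05564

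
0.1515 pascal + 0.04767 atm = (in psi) 0.7006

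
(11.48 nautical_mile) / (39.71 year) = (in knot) 3.3e-05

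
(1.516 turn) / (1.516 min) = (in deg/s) 6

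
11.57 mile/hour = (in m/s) 5.172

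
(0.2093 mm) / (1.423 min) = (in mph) 5.484e-06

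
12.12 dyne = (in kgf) 1.236e-05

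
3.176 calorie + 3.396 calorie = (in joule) 27.5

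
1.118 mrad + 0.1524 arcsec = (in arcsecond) 230.8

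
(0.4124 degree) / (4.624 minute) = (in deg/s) 0.001486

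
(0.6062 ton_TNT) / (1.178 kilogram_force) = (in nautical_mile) 1.185e+05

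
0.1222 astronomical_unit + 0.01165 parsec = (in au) 2403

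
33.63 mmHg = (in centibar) 4.484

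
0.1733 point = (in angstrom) 6.114e+05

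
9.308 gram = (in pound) 0.02052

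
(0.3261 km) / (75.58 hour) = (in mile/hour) 0.002681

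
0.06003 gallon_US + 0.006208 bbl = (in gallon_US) 0.3208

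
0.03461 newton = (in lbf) 0.007781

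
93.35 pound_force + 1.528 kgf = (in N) 430.2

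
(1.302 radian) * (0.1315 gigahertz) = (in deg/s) 9.81e+09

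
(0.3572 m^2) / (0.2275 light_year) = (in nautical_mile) 8.961e-20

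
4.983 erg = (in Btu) 4.723e-10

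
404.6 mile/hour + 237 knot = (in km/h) 1090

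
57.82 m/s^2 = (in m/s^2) 57.82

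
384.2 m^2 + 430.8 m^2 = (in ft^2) 8773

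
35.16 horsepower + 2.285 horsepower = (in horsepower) 37.44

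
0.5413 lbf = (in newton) 2.408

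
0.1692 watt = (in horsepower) 0.0002269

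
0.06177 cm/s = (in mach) 1.814e-06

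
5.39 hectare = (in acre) 13.32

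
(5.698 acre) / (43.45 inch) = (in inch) 8.226e+05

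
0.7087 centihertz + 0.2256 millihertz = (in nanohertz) 7.313e+06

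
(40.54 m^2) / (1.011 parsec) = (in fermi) 1.3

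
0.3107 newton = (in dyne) 3.107e+04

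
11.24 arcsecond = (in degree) 0.003122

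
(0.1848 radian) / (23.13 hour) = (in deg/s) 0.0001272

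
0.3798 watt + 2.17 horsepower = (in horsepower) 2.171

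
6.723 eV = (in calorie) 2.574e-19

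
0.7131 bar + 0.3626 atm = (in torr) 810.4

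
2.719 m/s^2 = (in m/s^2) 2.719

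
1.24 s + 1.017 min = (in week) 0.0001029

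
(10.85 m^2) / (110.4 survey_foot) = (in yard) 0.3526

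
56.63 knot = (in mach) 0.08556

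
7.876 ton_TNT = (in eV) 2.057e+29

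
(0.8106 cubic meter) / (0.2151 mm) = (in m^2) 3768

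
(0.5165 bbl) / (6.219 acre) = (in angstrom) 3.263e+04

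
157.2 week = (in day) 1100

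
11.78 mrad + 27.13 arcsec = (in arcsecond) 2457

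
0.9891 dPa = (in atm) 9.762e-07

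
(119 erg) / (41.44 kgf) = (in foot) 9.607e-08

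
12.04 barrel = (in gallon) 505.7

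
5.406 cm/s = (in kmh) 0.1946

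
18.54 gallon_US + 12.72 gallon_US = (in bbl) 0.7443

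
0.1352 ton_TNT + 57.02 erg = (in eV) 3.531e+27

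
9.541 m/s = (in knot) 18.55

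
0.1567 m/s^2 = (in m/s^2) 0.1567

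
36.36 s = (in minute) 0.606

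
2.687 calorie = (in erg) 1.124e+08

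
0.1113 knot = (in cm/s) 5.726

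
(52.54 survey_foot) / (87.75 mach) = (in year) 1.7e-11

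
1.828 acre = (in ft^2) 7.963e+04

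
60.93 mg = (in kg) 6.093e-05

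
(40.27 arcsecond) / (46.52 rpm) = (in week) 6.626e-11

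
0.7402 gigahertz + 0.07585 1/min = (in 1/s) 7.402e+08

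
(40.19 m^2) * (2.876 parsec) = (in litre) 3.567e+21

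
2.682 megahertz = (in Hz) 2.682e+06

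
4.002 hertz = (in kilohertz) 0.004002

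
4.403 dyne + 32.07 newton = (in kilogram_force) 3.27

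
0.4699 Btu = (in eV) 3.094e+21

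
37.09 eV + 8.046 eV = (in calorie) 1.728e-18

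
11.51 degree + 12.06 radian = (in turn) 1.951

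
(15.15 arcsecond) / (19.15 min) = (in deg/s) 3.663e-06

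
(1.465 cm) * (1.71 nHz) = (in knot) 4.87e-11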